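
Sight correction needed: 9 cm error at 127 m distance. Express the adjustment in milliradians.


1 mrad subtends 1 cm per 10 m of range, so adj = error_cm / (dist_m / 10) = 9 / (127/10) = 0.7087 mrad

0.7087 mrad


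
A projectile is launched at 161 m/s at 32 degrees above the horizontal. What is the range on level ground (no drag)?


R = v0^2 * sin(2*theta) / g = 161^2 * sin(2*32°) / 9.81 = 2375 m

2375 m


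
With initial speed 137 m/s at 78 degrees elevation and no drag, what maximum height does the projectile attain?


H = (v0*sin(theta))^2 / (2g) = (137*sin(78°))^2 / (2*9.81) = 915.3 m

915.3 m


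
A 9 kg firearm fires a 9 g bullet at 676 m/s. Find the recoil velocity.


v_recoil = m_p * v_p / m_gun = 0.009 * 676 / 9 = 0.676 m/s

0.676 m/s


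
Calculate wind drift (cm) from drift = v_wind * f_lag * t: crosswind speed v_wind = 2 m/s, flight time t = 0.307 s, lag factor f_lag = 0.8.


drift = v_wind * lag * t = 2 * 0.8 * 0.307 = 0.4912 m ≈ 49.12 cm

49.12 cm


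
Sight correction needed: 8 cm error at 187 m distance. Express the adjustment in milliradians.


1 mrad subtends 1 cm per 10 m of range, so adj = error_cm / (dist_m / 10) = 8 / (187/10) = 0.4278 mrad

0.4278 mrad


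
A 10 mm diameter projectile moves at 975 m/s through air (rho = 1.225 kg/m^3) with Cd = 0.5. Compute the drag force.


A = pi*(d/2)^2 = pi*(10/2000)^2 = 7.85398e-05 m^2
Fd = 0.5*Cd*rho*A*v^2 = 0.5*0.5*1.225*7.85398e-05*975^2 = 22.87 N

22.87 N


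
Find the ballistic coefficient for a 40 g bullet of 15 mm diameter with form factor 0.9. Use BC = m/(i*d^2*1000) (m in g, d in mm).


BC = m/(i*d^2*1000) = 40/(0.9 * 15^2 * 1000) = 0.0001975

0.0001975


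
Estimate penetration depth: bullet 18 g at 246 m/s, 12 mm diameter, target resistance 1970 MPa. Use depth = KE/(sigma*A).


A = pi*(d/2)^2 = pi*(12/2)^2 = 113.097 mm^2
E = 0.5*m*v^2 = 0.5*0.018*246^2 = 544.644 J
depth = E/(sigma*A) = 544.644 J / (1970 MPa * 113.097 mm^2) = 544.644/(1970 * 113.097) m = 0.00244452 m ≈ 2.445 mm

2.445 mm


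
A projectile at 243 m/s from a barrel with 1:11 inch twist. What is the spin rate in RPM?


twist_m = 11*0.0254 = 0.2794 m
spin = v/twist = 243/0.2794 = 869.7208 rev/s
RPM = spin*60 = 869.7208*60 ≈ 52183 RPM

52183 RPM


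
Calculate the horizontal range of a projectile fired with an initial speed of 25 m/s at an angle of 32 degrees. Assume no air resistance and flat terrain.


R = v0^2 * sin(2*theta) / g = 25^2 * sin(2*32°) / 9.81 = 57.26 m

57.26 m


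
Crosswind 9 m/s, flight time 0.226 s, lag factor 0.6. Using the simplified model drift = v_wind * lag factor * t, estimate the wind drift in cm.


drift = v_wind * lag * t = 9 * 0.6 * 0.226 = 1.2204 m ≈ 122 cm

122 cm


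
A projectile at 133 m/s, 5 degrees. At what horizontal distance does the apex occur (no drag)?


R = v0^2*sin(2*theta)/g = 133^2*sin(2*5°)/9.81 = 313.115 m
apex_dist = R/2 = 313.115/2 = 156.6 m

156.6 m


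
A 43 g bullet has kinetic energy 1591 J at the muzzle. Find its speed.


v = sqrt(2*E/m) = sqrt(2*1591/0.043) = 272 m/s

272 m/s


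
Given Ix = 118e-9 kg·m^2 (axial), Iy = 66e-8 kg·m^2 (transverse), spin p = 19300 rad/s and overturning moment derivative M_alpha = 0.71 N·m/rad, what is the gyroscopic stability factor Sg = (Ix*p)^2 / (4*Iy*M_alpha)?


Sg = Ix^2 * p^2 / (4 * Iy * M_alpha) = (118e-9)^2 * 19300^2 / (4 * 66e-8 * 0.71) = 2.767

2.767


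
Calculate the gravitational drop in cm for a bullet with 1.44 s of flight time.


drop = 0.5*g*t^2 = 0.5*9.81*1.44^2 = 10.171 m ≈ 1017 cm

1017 cm


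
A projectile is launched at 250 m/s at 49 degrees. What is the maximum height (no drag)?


H = (v0*sin(theta))^2 / (2g) = (250*sin(49°))^2 / (2*9.81) = 1814 m

1814 m


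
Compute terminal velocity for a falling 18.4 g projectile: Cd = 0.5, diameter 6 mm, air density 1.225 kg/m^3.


A = pi*(d/2)^2 = pi*(6/2000)^2 = 2.82743e-05 m^2
vt = sqrt(2mg/(Cd*rho*A)) = sqrt(2*0.0184*9.81/(0.5 * 1.225 * 2.82743e-05)) = 144.4 m/s

144.4 m/s


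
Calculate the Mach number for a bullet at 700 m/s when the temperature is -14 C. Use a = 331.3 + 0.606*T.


a = 331.3 + 0.606*(-14) = 322.816 m/s
M = v/a = 700/322.816 = 2.168

2.168


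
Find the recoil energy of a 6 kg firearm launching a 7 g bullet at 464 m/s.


v_r = m_p*v_p/m_gun = 0.007*464/6 = 0.541333 m/s, E_r = 0.5*m_gun*v_r^2 = 0.5*6*0.541333^2 = 0.8791 J

0.8791 J


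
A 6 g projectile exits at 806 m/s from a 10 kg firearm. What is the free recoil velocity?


v_recoil = m_p * v_p / m_gun = 0.006 * 806 / 10 = 0.4836 m/s

0.4836 m/s


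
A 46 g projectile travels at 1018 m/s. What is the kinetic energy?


E = 0.5*m*v^2 = 0.5*0.046*1018^2 = 23835 J

23835 J


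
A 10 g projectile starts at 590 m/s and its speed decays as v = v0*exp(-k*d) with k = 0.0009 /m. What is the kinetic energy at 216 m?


v = v0*exp(-k*d) = 590*exp(-0.0009*216) = 485.764 m/s
E = 0.5*m*v^2 = 0.5*0.01*485.764^2 = 1180 J

1180 J


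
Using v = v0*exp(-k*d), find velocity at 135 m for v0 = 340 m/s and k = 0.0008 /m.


v = v0*exp(-k*d) = 340*exp(-0.0008*135) = 305.2 m/s

305.2 m/s


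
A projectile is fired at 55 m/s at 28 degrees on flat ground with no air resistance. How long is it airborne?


T = 2*v0*sin(theta)/g = 2*55*sin(28°)/9.81 = 5.264 s

5.264 s


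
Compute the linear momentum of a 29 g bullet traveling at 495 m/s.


p = m*v = 0.029*495 = 14.36 kg·m/s

14.36 kg·m/s


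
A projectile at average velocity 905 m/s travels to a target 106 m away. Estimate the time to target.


t = d/v = 106/905 = 0.1171 s

0.1171 s


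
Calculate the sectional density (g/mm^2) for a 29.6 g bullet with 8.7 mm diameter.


SD = m/d^2 = 29.6/8.7^2 = 0.3911 g/mm^2

0.3911 g/mm^2


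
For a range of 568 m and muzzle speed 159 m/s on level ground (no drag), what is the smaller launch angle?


sin(2*theta) = R*g/v0^2 = 568*9.81/159^2 = 0.220406, theta = arcsin(0.220406)/2 = 6.366°

6.366 degrees


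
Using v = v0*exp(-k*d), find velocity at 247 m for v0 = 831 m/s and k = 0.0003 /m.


v = v0*exp(-k*d) = 831*exp(-0.0003*247) = 771.6 m/s

771.6 m/s


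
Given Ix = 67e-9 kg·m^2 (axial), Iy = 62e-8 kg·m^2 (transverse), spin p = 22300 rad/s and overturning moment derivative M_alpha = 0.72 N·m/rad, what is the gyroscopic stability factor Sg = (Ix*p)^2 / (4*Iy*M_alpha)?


Sg = Ix^2 * p^2 / (4 * Iy * M_alpha) = (67e-9)^2 * 22300^2 / (4 * 62e-8 * 0.72) = 1.25

1.25


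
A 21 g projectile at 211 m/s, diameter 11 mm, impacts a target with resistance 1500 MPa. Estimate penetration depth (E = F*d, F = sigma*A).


A = pi*(d/2)^2 = pi*(11/2)^2 = 95.0332 mm^2
E = 0.5*m*v^2 = 0.5*0.021*211^2 = 467.471 J
depth = E/(sigma*A) = 467.471 J / (1500 MPa * 95.0332 mm^2) = 467.471/(1500 * 95.0332) m = 0.00327935 m ≈ 3.279 mm

3.279 mm


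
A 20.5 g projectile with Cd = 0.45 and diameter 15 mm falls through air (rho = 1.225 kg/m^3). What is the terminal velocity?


A = pi*(d/2)^2 = pi*(15/2000)^2 = 1.76715e-04 m^2
vt = sqrt(2mg/(Cd*rho*A)) = sqrt(2*0.0205*9.81/(0.45 * 1.225 * 1.76715e-04)) = 64.26 m/s

64.26 m/s


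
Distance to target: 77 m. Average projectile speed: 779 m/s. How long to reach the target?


t = d/v = 77/779 = 0.09884 s

0.09884 s


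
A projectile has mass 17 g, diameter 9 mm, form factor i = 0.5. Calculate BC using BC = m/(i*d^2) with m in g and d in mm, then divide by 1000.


BC = m/(i*d^2*1000) = 17/(0.5 * 9^2 * 1000) = 0.0004198

0.0004198


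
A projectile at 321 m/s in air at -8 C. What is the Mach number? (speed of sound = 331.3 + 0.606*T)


a = 331.3 + 0.606*(-8) = 326.452 m/s
M = v/a = 321/326.452 = 0.9833

0.9833


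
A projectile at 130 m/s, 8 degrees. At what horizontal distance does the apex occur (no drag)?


R = v0^2*sin(2*theta)/g = 130^2*sin(2*8°)/9.81 = 474.849 m
apex_dist = R/2 = 474.849/2 = 237.4 m

237.4 m


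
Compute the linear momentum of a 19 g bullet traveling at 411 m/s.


p = m*v = 0.019*411 = 7.809 kg·m/s

7.809 kg·m/s


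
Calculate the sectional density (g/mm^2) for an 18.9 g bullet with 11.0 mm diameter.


SD = m/d^2 = 18.9/11.0^2 = 0.1562 g/mm^2

0.1562 g/mm^2


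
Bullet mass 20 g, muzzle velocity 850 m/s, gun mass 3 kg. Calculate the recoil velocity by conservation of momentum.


v_recoil = m_p * v_p / m_gun = 0.02 * 850 / 3 = 5.667 m/s

5.667 m/s


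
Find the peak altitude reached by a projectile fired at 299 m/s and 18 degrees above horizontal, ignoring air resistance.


H = (v0*sin(theta))^2 / (2g) = (299*sin(18°))^2 / (2*9.81) = 435.1 m

435.1 m


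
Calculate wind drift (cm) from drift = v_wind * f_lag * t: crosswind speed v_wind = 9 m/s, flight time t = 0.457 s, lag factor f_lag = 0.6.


drift = v_wind * lag * t = 9 * 0.6 * 0.457 = 2.4678 m ≈ 246.8 cm

246.8 cm


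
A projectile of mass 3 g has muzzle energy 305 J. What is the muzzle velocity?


v = sqrt(2*E/m) = sqrt(2*305/0.003) = 450.9 m/s

450.9 m/s


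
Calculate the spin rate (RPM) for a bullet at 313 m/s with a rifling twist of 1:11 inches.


twist_m = 11*0.0254 = 0.2794 m
spin = v/twist = 313/0.2794 = 1120.258 rev/s
RPM = spin*60 = 1120.258*60 ≈ 67215 RPM

67215 RPM


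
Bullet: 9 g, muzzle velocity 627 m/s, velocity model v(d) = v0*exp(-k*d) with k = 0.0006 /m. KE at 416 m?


v = v0*exp(-k*d) = 627*exp(-0.0006*416) = 488.503 m/s
E = 0.5*m*v^2 = 0.5*0.009*488.503^2 = 1074 J

1074 J


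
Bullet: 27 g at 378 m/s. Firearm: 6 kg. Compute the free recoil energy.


v_r = m_p*v_p/m_gun = 0.027*378/6 = 1.701 m/s, E_r = 0.5*m_gun*v_r^2 = 0.5*6*1.701^2 = 8.68 J

8.68 J


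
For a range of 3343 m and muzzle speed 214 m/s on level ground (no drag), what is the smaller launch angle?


sin(2*theta) = R*g/v0^2 = 3343*9.81/214^2 = 0.716107, theta = arcsin(0.716107)/2 = 22.87°

22.87 degrees


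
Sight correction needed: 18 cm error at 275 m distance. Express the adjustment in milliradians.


1 mrad subtends 1 cm per 10 m of range, so adj = error_cm / (dist_m / 10) = 18 / (275/10) = 0.6545 mrad

0.6545 mrad


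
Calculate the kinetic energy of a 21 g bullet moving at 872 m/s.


E = 0.5*m*v^2 = 0.5*0.021*872^2 = 7984 J

7984 J


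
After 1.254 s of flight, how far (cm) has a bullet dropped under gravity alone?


drop = 0.5*g*t^2 = 0.5*9.81*1.254^2 = 7.71319 m ≈ 771.3 cm

771.3 cm


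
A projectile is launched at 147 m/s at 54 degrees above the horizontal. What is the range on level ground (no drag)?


R = v0^2 * sin(2*theta) / g = 147^2 * sin(2*54°) / 9.81 = 2095 m

2095 m


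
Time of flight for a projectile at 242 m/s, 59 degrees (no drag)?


T = 2*v0*sin(theta)/g = 2*242*sin(59°)/9.81 = 42.29 s

42.29 s


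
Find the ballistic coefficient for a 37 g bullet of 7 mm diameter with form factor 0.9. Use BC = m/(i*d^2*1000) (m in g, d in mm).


BC = m/(i*d^2*1000) = 37/(0.9 * 7^2 * 1000) = 0.000839

0.000839


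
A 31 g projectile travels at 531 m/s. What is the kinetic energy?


E = 0.5*m*v^2 = 0.5*0.031*531^2 = 4370 J

4370 J


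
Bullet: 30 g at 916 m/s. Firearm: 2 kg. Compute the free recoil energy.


v_r = m_p*v_p/m_gun = 0.03*916/2 = 13.74 m/s, E_r = 0.5*m_gun*v_r^2 = 0.5*2*13.74^2 = 188.8 J

188.8 J


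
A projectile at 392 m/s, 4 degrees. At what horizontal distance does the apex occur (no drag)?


R = v0^2*sin(2*theta)/g = 392^2*sin(2*4°)/9.81 = 2180.01 m
apex_dist = R/2 = 2180.01/2 = 1090 m

1090 m


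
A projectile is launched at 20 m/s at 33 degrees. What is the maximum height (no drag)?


H = (v0*sin(theta))^2 / (2g) = (20*sin(33°))^2 / (2*9.81) = 6.048 m

6.048 m


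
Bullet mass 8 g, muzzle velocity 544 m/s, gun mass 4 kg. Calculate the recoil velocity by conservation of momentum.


v_recoil = m_p * v_p / m_gun = 0.008 * 544 / 4 = 1.088 m/s

1.088 m/s


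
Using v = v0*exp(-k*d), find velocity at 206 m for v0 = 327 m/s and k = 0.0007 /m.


v = v0*exp(-k*d) = 327*exp(-0.0007*206) = 283.1 m/s

283.1 m/s


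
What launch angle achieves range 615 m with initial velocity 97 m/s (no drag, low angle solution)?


sin(2*theta) = R*g/v0^2 = 615*9.81/97^2 = 0.641211, theta = arcsin(0.641211)/2 = 19.94°

19.94 degrees


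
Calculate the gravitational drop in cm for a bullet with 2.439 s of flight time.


drop = 0.5*g*t^2 = 0.5*9.81*2.439^2 = 29.1785 m ≈ 2918 cm

2918 cm


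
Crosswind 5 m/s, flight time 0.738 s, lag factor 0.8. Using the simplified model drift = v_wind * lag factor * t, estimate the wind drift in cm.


drift = v_wind * lag * t = 5 * 0.8 * 0.738 = 2.952 m ≈ 295.2 cm

295.2 cm


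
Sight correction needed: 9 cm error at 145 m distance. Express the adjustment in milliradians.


1 mrad subtends 1 cm per 10 m of range, so adj = error_cm / (dist_m / 10) = 9 / (145/10) = 0.6207 mrad

0.6207 mrad


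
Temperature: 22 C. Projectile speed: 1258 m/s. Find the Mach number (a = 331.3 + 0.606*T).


a = 331.3 + 0.606*(22) = 344.632 m/s
M = v/a = 1258/344.632 = 3.65

3.65


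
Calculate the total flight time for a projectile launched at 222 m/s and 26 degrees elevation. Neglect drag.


T = 2*v0*sin(theta)/g = 2*222*sin(26°)/9.81 = 19.84 s

19.84 s


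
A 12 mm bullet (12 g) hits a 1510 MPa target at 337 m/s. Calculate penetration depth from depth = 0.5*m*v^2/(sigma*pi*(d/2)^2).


A = pi*(d/2)^2 = pi*(12/2)^2 = 113.097 mm^2
E = 0.5*m*v^2 = 0.5*0.012*337^2 = 681.414 J
depth = E/(sigma*A) = 681.414 J / (1510 MPa * 113.097 mm^2) = 681.414/(1510 * 113.097) m = 0.00399008 m ≈ 3.99 mm

3.99 mm


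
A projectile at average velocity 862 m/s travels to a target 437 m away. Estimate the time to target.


t = d/v = 437/862 = 0.507 s

0.507 s


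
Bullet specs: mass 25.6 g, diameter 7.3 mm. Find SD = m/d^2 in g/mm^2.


SD = m/d^2 = 25.6/7.3^2 = 0.4804 g/mm^2

0.4804 g/mm^2


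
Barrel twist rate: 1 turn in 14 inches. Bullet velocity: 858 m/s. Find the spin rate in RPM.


twist_m = 14*0.0254 = 0.3556 m
spin = v/twist = 858/0.3556 = 2412.823 rev/s
RPM = spin*60 = 2412.823*60 ≈ 144769 RPM

144769 RPM


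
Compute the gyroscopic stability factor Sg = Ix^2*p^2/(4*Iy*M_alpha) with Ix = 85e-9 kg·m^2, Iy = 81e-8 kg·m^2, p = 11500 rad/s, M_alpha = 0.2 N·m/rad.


Sg = Ix^2 * p^2 / (4 * Iy * M_alpha) = (85e-9)^2 * 11500^2 / (4 * 81e-8 * 0.2) = 1.475

1.475


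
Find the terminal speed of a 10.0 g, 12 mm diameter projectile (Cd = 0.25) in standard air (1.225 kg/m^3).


A = pi*(d/2)^2 = pi*(12/2000)^2 = 1.13097e-04 m^2
vt = sqrt(2mg/(Cd*rho*A)) = sqrt(2*0.01*9.81/(0.25 * 1.225 * 1.13097e-04)) = 75.26 m/s

75.26 m/s


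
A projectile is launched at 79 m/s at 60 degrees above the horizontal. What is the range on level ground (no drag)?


R = v0^2 * sin(2*theta) / g = 79^2 * sin(2*60°) / 9.81 = 551 m

551 m


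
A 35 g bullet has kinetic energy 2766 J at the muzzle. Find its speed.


v = sqrt(2*E/m) = sqrt(2*2766/0.035) = 397.6 m/s

397.6 m/s


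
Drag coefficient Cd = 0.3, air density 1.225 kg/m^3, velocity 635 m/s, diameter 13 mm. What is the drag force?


A = pi*(d/2)^2 = pi*(13/2000)^2 = 1.32732e-04 m^2
Fd = 0.5*Cd*rho*A*v^2 = 0.5*0.3*1.225*1.32732e-04*635^2 = 9.834 N

9.834 N


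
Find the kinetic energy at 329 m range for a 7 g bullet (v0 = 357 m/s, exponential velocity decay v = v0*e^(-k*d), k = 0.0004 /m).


v = v0*exp(-k*d) = 357*exp(-0.0004*329) = 312.979 m/s
E = 0.5*m*v^2 = 0.5*0.007*312.979^2 = 342.8 J

342.8 J


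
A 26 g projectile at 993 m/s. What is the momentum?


p = m*v = 0.026*993 = 25.82 kg·m/s

25.82 kg·m/s


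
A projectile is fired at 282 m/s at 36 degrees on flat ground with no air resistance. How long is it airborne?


T = 2*v0*sin(theta)/g = 2*282*sin(36°)/9.81 = 33.79 s

33.79 s


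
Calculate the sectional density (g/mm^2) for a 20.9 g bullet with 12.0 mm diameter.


SD = m/d^2 = 20.9/12.0^2 = 0.1451 g/mm^2

0.1451 g/mm^2


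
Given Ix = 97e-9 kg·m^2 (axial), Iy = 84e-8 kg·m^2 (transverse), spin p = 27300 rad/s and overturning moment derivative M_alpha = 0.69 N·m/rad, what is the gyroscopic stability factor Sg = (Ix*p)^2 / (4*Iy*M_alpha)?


Sg = Ix^2 * p^2 / (4 * Iy * M_alpha) = (97e-9)^2 * 27300^2 / (4 * 84e-8 * 0.69) = 3.025

3.025


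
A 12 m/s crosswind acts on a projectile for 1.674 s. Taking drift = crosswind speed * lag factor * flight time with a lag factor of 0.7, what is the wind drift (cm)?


drift = v_wind * lag * t = 12 * 0.7 * 1.674 = 14.0616 m ≈ 1406 cm

1406 cm


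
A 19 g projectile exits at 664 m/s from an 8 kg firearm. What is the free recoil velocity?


v_recoil = m_p * v_p / m_gun = 0.019 * 664 / 8 = 1.577 m/s

1.577 m/s


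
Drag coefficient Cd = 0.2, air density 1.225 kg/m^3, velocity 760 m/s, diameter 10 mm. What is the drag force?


A = pi*(d/2)^2 = pi*(10/2000)^2 = 7.85398e-05 m^2
Fd = 0.5*Cd*rho*A*v^2 = 0.5*0.2*1.225*7.85398e-05*760^2 = 5.557 N

5.557 N


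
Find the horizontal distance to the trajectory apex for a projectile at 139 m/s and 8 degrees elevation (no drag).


R = v0^2*sin(2*theta)/g = 139^2*sin(2*8°)/9.81 = 542.874 m
apex_dist = R/2 = 542.874/2 = 271.4 m

271.4 m


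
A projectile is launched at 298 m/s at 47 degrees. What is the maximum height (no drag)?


H = (v0*sin(theta))^2 / (2g) = (298*sin(47°))^2 / (2*9.81) = 2421 m

2421 m


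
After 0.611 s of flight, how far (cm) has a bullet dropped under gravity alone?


drop = 0.5*g*t^2 = 0.5*9.81*0.611^2 = 1.83114 m ≈ 183.1 cm

183.1 cm


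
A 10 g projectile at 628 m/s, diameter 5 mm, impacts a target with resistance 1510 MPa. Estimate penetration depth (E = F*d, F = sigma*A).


A = pi*(d/2)^2 = pi*(5/2)^2 = 19.635 mm^2
E = 0.5*m*v^2 = 0.5*0.01*628^2 = 1971.92 J
depth = E/(sigma*A) = 1971.92 J / (1510 MPa * 19.635 mm^2) = 1971.92/(1510 * 19.635) m = 0.0665093 m ≈ 66.51 mm

66.51 mm


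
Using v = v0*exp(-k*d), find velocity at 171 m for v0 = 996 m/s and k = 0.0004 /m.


v = v0*exp(-k*d) = 996*exp(-0.0004*171) = 930.2 m/s

930.2 m/s


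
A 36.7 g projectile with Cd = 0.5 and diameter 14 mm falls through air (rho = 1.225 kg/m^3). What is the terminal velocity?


A = pi*(d/2)^2 = pi*(14/2000)^2 = 1.53938e-04 m^2
vt = sqrt(2mg/(Cd*rho*A)) = sqrt(2*0.0367*9.81/(0.5 * 1.225 * 1.53938e-04)) = 87.39 m/s

87.39 m/s


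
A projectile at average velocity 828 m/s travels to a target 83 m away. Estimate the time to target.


t = d/v = 83/828 = 0.1002 s

0.1002 s


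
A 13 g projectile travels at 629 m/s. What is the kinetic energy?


E = 0.5*m*v^2 = 0.5*0.013*629^2 = 2572 J

2572 J


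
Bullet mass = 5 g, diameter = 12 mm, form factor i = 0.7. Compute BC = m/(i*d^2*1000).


BC = m/(i*d^2*1000) = 5/(0.7 * 12^2 * 1000) = 4.96e-05

4.96e-05


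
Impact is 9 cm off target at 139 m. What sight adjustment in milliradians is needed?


1 mrad subtends 1 cm per 10 m of range, so adj = error_cm / (dist_m / 10) = 9 / (139/10) = 0.6475 mrad

0.6475 mrad


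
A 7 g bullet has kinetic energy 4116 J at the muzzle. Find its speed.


v = sqrt(2*E/m) = sqrt(2*4116/0.007) = 1084 m/s

1084 m/s


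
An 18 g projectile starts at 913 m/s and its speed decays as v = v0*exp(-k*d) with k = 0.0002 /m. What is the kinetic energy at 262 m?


v = v0*exp(-k*d) = 913*exp(-0.0002*262) = 866.391 m/s
E = 0.5*m*v^2 = 0.5*0.018*866.391^2 = 6756 J

6756 J


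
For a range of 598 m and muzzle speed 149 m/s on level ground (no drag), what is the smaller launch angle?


sin(2*theta) = R*g/v0^2 = 598*9.81/149^2 = 0.264239, theta = arcsin(0.264239)/2 = 7.661°

7.661 degrees


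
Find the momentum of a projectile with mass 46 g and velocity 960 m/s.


p = m*v = 0.046*960 = 44.16 kg·m/s

44.16 kg·m/s


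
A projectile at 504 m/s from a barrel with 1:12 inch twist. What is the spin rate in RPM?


twist_m = 12*0.0254 = 0.3048 m
spin = v/twist = 504/0.3048 = 1653.543 rev/s
RPM = spin*60 = 1653.543*60 ≈ 99213 RPM

99213 RPM


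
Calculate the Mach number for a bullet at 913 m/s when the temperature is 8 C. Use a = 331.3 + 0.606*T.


a = 331.3 + 0.606*(8) = 336.148 m/s
M = v/a = 913/336.148 = 2.716

2.716


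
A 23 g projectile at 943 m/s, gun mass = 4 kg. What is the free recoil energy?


v_r = m_p*v_p/m_gun = 0.023*943/4 = 5.42225 m/s, E_r = 0.5*m_gun*v_r^2 = 0.5*4*5.42225^2 = 58.8 J

58.8 J


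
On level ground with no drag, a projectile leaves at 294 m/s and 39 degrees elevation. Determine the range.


R = v0^2 * sin(2*theta) / g = 294^2 * sin(2*39°) / 9.81 = 8618 m

8618 m


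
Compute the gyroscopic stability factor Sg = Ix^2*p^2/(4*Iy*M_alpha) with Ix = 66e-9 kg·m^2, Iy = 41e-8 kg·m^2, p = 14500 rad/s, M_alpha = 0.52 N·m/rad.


Sg = Ix^2 * p^2 / (4 * Iy * M_alpha) = (66e-9)^2 * 14500^2 / (4 * 41e-8 * 0.52) = 1.074

1.074


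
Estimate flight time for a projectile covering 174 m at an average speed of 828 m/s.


t = d/v = 174/828 = 0.2101 s

0.2101 s


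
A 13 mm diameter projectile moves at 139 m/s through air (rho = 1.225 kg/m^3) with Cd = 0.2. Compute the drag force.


A = pi*(d/2)^2 = pi*(13/2000)^2 = 1.32732e-04 m^2
Fd = 0.5*Cd*rho*A*v^2 = 0.5*0.2*1.225*1.32732e-04*139^2 = 0.3142 N

0.3142 N


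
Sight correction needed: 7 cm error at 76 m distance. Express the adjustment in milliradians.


1 mrad subtends 1 cm per 10 m of range, so adj = error_cm / (dist_m / 10) = 7 / (76/10) = 0.9211 mrad

0.9211 mrad


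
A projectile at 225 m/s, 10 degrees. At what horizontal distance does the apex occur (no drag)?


R = v0^2*sin(2*theta)/g = 225^2*sin(2*10°)/9.81 = 1765.01 m
apex_dist = R/2 = 1765.01/2 = 882.5 m

882.5 m


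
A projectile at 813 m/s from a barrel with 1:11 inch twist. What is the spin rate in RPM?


twist_m = 11*0.0254 = 0.2794 m
spin = v/twist = 813/0.2794 = 2909.807 rev/s
RPM = spin*60 = 2909.807*60 ≈ 174588 RPM

174588 RPM


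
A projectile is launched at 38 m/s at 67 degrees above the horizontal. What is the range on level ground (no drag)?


R = v0^2 * sin(2*theta) / g = 38^2 * sin(2*67°) / 9.81 = 105.9 m

105.9 m


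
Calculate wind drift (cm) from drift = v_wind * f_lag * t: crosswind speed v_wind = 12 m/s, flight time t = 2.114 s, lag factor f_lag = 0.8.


drift = v_wind * lag * t = 12 * 0.8 * 2.114 = 20.2944 m ≈ 2029 cm

2029 cm


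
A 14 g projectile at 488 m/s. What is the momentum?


p = m*v = 0.014*488 = 6.832 kg·m/s

6.832 kg·m/s


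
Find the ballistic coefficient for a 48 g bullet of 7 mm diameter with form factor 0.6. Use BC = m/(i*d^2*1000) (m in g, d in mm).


BC = m/(i*d^2*1000) = 48/(0.6 * 7^2 * 1000) = 0.001633

0.001633


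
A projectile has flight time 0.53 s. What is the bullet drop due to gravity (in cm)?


drop = 0.5*g*t^2 = 0.5*9.81*0.53^2 = 1.37781 m ≈ 137.8 cm

137.8 cm


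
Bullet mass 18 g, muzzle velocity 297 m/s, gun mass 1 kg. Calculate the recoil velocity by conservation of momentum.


v_recoil = m_p * v_p / m_gun = 0.018 * 297 / 1 = 5.346 m/s

5.346 m/s


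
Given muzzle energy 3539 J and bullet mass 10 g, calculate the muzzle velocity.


v = sqrt(2*E/m) = sqrt(2*3539/0.01) = 841.3 m/s

841.3 m/s


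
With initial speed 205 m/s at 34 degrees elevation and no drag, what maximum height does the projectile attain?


H = (v0*sin(theta))^2 / (2g) = (205*sin(34°))^2 / (2*9.81) = 669.8 m

669.8 m


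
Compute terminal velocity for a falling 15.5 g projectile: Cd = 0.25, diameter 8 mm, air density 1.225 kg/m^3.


A = pi*(d/2)^2 = pi*(8/2000)^2 = 5.02655e-05 m^2
vt = sqrt(2mg/(Cd*rho*A)) = sqrt(2*0.0155*9.81/(0.25 * 1.225 * 5.02655e-05)) = 140.6 m/s

140.6 m/s


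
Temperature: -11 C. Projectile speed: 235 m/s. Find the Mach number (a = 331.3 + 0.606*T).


a = 331.3 + 0.606*(-11) = 324.634 m/s
M = v/a = 235/324.634 = 0.7239

0.7239


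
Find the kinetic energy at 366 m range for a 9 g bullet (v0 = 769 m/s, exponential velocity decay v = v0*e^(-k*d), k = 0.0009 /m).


v = v0*exp(-k*d) = 769*exp(-0.0009*366) = 553.184 m/s
E = 0.5*m*v^2 = 0.5*0.009*553.184^2 = 1377 J

1377 J


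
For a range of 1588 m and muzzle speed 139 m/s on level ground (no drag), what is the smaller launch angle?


sin(2*theta) = R*g/v0^2 = 1588*9.81/139^2 = 0.806287, theta = arcsin(0.806287)/2 = 26.87°

26.87 degrees


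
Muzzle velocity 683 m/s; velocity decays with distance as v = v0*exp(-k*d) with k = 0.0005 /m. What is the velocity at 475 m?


v = v0*exp(-k*d) = 683*exp(-0.0005*475) = 538.6 m/s

538.6 m/s


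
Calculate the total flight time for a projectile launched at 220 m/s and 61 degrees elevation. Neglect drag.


T = 2*v0*sin(theta)/g = 2*220*sin(61°)/9.81 = 39.23 s

39.23 s


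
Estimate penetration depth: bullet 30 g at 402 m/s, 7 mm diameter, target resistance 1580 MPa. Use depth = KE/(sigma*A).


A = pi*(d/2)^2 = pi*(7/2)^2 = 38.4845 mm^2
E = 0.5*m*v^2 = 0.5*0.03*402^2 = 2424.06 J
depth = E/(sigma*A) = 2424.06 J / (1580 MPa * 38.4845 mm^2) = 2424.06/(1580 * 38.4845) m = 0.0398658 m ≈ 39.87 mm

39.87 mm


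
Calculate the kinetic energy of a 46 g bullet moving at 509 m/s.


E = 0.5*m*v^2 = 0.5*0.046*509^2 = 5959 J

5959 J


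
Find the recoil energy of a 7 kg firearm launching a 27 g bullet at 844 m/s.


v_r = m_p*v_p/m_gun = 0.027*844/7 = 3.25543 m/s, E_r = 0.5*m_gun*v_r^2 = 0.5*7*3.25543^2 = 37.09 J

37.09 J


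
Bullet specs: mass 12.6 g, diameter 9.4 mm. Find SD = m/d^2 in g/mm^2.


SD = m/d^2 = 12.6/9.4^2 = 0.1426 g/mm^2

0.1426 g/mm^2


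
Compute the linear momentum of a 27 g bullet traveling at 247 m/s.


p = m*v = 0.027*247 = 6.669 kg·m/s

6.669 kg·m/s


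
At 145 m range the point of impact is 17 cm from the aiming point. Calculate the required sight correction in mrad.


1 mrad subtends 1 cm per 10 m of range, so adj = error_cm / (dist_m / 10) = 17 / (145/10) = 1.172 mrad

1.172 mrad


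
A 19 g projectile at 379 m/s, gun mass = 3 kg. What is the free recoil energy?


v_r = m_p*v_p/m_gun = 0.019*379/3 = 2.40033 m/s, E_r = 0.5*m_gun*v_r^2 = 0.5*3*2.40033^2 = 8.642 J

8.642 J


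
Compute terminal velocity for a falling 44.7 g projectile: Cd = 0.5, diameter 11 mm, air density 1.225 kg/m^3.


A = pi*(d/2)^2 = pi*(11/2000)^2 = 9.50332e-05 m^2
vt = sqrt(2mg/(Cd*rho*A)) = sqrt(2*0.0447*9.81/(0.5 * 1.225 * 9.50332e-05)) = 122.7 m/s

122.7 m/s


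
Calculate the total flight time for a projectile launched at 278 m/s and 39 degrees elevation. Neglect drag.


T = 2*v0*sin(theta)/g = 2*278*sin(39°)/9.81 = 35.67 s

35.67 s


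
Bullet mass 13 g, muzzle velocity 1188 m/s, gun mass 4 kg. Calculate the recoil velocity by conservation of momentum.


v_recoil = m_p * v_p / m_gun = 0.013 * 1188 / 4 = 3.861 m/s

3.861 m/s


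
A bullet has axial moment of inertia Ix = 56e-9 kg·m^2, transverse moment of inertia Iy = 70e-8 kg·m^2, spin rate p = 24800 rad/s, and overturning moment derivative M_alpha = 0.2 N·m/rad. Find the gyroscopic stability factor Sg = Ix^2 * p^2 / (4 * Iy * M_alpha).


Sg = Ix^2 * p^2 / (4 * Iy * M_alpha) = (56e-9)^2 * 24800^2 / (4 * 70e-8 * 0.2) = 3.444

3.444


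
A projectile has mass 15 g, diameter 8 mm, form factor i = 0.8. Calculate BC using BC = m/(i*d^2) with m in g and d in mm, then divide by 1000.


BC = m/(i*d^2*1000) = 15/(0.8 * 8^2 * 1000) = 0.000293

0.000293


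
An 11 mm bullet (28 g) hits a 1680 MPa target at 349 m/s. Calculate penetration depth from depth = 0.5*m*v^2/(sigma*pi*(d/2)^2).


A = pi*(d/2)^2 = pi*(11/2)^2 = 95.0332 mm^2
E = 0.5*m*v^2 = 0.5*0.028*349^2 = 1705.21 J
depth = E/(sigma*A) = 1705.21 J / (1680 MPa * 95.0332 mm^2) = 1705.21/(1680 * 95.0332) m = 0.0106806 m ≈ 10.68 mm

10.68 mm


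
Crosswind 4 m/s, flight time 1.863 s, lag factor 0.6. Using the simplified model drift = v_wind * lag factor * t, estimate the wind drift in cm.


drift = v_wind * lag * t = 4 * 0.6 * 1.863 = 4.4712 m ≈ 447.1 cm

447.1 cm


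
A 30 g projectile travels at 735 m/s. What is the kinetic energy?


E = 0.5*m*v^2 = 0.5*0.03*735^2 = 8103 J

8103 J


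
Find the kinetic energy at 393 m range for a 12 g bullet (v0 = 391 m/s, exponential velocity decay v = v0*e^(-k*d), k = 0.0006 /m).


v = v0*exp(-k*d) = 391*exp(-0.0006*393) = 308.866 m/s
E = 0.5*m*v^2 = 0.5*0.012*308.866^2 = 572.4 J

572.4 J


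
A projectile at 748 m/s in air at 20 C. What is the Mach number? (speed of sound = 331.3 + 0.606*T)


a = 331.3 + 0.606*(20) = 343.42 m/s
M = v/a = 748/343.42 = 2.178

2.178


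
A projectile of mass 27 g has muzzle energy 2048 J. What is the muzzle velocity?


v = sqrt(2*E/m) = sqrt(2*2048/0.027) = 389.5 m/s

389.5 m/s


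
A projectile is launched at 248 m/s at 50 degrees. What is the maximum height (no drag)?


H = (v0*sin(theta))^2 / (2g) = (248*sin(50°))^2 / (2*9.81) = 1840 m

1840 m


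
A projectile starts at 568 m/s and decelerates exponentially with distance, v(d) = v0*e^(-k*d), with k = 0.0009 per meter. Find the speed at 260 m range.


v = v0*exp(-k*d) = 568*exp(-0.0009*260) = 449.5 m/s

449.5 m/s


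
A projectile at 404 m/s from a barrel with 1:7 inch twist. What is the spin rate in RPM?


twist_m = 7*0.0254 = 0.1778 m
spin = v/twist = 404/0.1778 = 2272.216 rev/s
RPM = spin*60 = 2272.216*60 ≈ 136333 RPM

136333 RPM


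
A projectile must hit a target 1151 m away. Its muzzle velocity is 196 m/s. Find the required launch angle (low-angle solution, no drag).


sin(2*theta) = R*g/v0^2 = 1151*9.81/196^2 = 0.293922, theta = arcsin(0.293922)/2 = 8.546°

8.546 degrees


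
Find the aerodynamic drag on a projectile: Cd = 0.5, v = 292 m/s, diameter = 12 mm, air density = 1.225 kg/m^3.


A = pi*(d/2)^2 = pi*(12/2000)^2 = 1.13097e-04 m^2
Fd = 0.5*Cd*rho*A*v^2 = 0.5*0.5*1.225*1.13097e-04*292^2 = 2.953 N

2.953 N


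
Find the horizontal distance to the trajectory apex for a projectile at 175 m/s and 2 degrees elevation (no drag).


R = v0^2*sin(2*theta)/g = 175^2*sin(2*2°)/9.81 = 217.767 m
apex_dist = R/2 = 217.767/2 = 108.9 m

108.9 m


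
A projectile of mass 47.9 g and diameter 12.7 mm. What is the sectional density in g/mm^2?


SD = m/d^2 = 47.9/12.7^2 = 0.297 g/mm^2

0.297 g/mm^2


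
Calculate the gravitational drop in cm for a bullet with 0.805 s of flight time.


drop = 0.5*g*t^2 = 0.5*9.81*0.805^2 = 3.17856 m ≈ 317.9 cm

317.9 cm


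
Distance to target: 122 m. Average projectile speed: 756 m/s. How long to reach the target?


t = d/v = 122/756 = 0.1614 s

0.1614 s


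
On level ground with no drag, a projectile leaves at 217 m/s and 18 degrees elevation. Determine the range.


R = v0^2 * sin(2*theta) / g = 217^2 * sin(2*18°) / 9.81 = 2821 m

2821 m


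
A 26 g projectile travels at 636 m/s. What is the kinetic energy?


E = 0.5*m*v^2 = 0.5*0.026*636^2 = 5258 J

5258 J


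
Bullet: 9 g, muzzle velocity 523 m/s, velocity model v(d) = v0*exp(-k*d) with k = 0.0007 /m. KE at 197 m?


v = v0*exp(-k*d) = 523*exp(-0.0007*197) = 455.63 m/s
E = 0.5*m*v^2 = 0.5*0.009*455.63^2 = 934.2 J

934.2 J


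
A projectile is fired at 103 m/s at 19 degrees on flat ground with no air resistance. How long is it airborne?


T = 2*v0*sin(theta)/g = 2*103*sin(19°)/9.81 = 6.837 s

6.837 s


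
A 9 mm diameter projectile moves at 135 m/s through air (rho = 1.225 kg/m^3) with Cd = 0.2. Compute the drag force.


A = pi*(d/2)^2 = pi*(9/2000)^2 = 6.36173e-05 m^2
Fd = 0.5*Cd*rho*A*v^2 = 0.5*0.2*1.225*6.36173e-05*135^2 = 0.142 N

0.142 N


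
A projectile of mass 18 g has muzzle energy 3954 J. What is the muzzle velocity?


v = sqrt(2*E/m) = sqrt(2*3954/0.018) = 662.8 m/s

662.8 m/s


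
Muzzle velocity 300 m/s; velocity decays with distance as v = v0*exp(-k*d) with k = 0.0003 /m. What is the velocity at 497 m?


v = v0*exp(-k*d) = 300*exp(-0.0003*497) = 258.4 m/s

258.4 m/s


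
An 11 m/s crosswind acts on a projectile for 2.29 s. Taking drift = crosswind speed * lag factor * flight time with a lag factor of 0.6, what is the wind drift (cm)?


drift = v_wind * lag * t = 11 * 0.6 * 2.29 = 15.114 m ≈ 1511 cm

1511 cm


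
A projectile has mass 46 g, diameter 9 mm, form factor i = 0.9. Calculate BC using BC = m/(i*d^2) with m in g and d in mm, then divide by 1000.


BC = m/(i*d^2*1000) = 46/(0.9 * 9^2 * 1000) = 0.000631

0.000631


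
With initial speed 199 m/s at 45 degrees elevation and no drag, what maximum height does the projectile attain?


H = (v0*sin(theta))^2 / (2g) = (199*sin(45°))^2 / (2*9.81) = 1009 m

1009 m


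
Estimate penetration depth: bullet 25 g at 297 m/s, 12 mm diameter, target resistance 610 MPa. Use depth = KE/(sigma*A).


A = pi*(d/2)^2 = pi*(12/2)^2 = 113.097 mm^2
E = 0.5*m*v^2 = 0.5*0.025*297^2 = 1102.61 J
depth = E/(sigma*A) = 1102.61 J / (610 MPa * 113.097 mm^2) = 1102.61/(610 * 113.097) m = 0.0159824 m ≈ 15.98 mm

15.98 mm


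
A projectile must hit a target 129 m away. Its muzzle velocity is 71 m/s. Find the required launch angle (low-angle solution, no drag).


sin(2*theta) = R*g/v0^2 = 129*9.81/71^2 = 0.251039, theta = arcsin(0.251039)/2 = 7.27°

7.27 degrees


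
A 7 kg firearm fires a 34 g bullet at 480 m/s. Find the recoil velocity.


v_recoil = m_p * v_p / m_gun = 0.034 * 480 / 7 = 2.331 m/s

2.331 m/s


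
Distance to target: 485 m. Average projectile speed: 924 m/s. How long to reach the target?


t = d/v = 485/924 = 0.5249 s

0.5249 s


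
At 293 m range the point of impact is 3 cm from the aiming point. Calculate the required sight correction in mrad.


1 mrad subtends 1 cm per 10 m of range, so adj = error_cm / (dist_m / 10) = 3 / (293/10) = 0.1024 mrad

0.1024 mrad


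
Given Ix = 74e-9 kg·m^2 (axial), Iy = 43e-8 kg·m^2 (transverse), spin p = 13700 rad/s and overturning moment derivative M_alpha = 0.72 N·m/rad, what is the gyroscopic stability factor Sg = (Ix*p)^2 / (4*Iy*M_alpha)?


Sg = Ix^2 * p^2 / (4 * Iy * M_alpha) = (74e-9)^2 * 13700^2 / (4 * 43e-8 * 0.72) = 0.8299

0.8299


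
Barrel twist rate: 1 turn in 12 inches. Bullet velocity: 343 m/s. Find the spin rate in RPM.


twist_m = 12*0.0254 = 0.3048 m
spin = v/twist = 343/0.3048 = 1125.328 rev/s
RPM = spin*60 = 1125.328*60 ≈ 67520 RPM

67520 RPM


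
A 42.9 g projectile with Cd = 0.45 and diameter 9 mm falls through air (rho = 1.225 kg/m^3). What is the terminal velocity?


A = pi*(d/2)^2 = pi*(9/2000)^2 = 6.36173e-05 m^2
vt = sqrt(2mg/(Cd*rho*A)) = sqrt(2*0.0429*9.81/(0.45 * 1.225 * 6.36173e-05)) = 154.9 m/s

154.9 m/s


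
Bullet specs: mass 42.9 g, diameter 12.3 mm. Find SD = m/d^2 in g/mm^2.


SD = m/d^2 = 42.9/12.3^2 = 0.2836 g/mm^2

0.2836 g/mm^2


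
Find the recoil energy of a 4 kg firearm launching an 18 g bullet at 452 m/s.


v_r = m_p*v_p/m_gun = 0.018*452/4 = 2.034 m/s, E_r = 0.5*m_gun*v_r^2 = 0.5*4*2.034^2 = 8.274 J

8.274 J


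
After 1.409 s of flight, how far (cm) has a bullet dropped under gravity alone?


drop = 0.5*g*t^2 = 0.5*9.81*1.409^2 = 9.7378 m ≈ 973.8 cm

973.8 cm


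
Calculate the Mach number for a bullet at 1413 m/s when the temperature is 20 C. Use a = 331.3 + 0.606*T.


a = 331.3 + 0.606*(20) = 343.42 m/s
M = v/a = 1413/343.42 = 4.114

4.114


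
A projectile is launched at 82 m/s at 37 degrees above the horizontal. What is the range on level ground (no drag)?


R = v0^2 * sin(2*theta) / g = 82^2 * sin(2*37°) / 9.81 = 658.9 m

658.9 m


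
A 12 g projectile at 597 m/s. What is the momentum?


p = m*v = 0.012*597 = 7.164 kg·m/s

7.164 kg·m/s


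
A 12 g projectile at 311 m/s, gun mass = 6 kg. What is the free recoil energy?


v_r = m_p*v_p/m_gun = 0.012*311/6 = 0.622 m/s, E_r = 0.5*m_gun*v_r^2 = 0.5*6*0.622^2 = 1.161 J

1.161 J


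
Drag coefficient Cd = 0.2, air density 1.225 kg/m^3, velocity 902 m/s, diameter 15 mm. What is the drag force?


A = pi*(d/2)^2 = pi*(15/2000)^2 = 1.76715e-04 m^2
Fd = 0.5*Cd*rho*A*v^2 = 0.5*0.2*1.225*1.76715e-04*902^2 = 17.61 N

17.61 N


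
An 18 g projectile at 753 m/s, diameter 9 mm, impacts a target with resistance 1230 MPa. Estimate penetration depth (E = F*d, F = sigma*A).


A = pi*(d/2)^2 = pi*(9/2)^2 = 63.6173 mm^2
E = 0.5*m*v^2 = 0.5*0.018*753^2 = 5103.08 J
depth = E/(sigma*A) = 5103.08 J / (1230 MPa * 63.6173 mm^2) = 5103.08/(1230 * 63.6173) m = 0.0652157 m ≈ 65.22 mm

65.22 mm


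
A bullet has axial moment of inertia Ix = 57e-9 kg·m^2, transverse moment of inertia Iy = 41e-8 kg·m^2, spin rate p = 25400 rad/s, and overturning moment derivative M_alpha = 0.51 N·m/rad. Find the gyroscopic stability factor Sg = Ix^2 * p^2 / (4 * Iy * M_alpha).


Sg = Ix^2 * p^2 / (4 * Iy * M_alpha) = (57e-9)^2 * 25400^2 / (4 * 41e-8 * 0.51) = 2.506

2.506


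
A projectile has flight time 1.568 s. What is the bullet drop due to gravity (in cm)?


drop = 0.5*g*t^2 = 0.5*9.81*1.568^2 = 12.0596 m ≈ 1206 cm

1206 cm


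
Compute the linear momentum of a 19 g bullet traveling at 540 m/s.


p = m*v = 0.019*540 = 10.26 kg·m/s

10.26 kg·m/s


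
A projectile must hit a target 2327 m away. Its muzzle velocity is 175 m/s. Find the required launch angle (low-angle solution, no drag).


sin(2*theta) = R*g/v0^2 = 2327*9.81/175^2 = 0.7454, theta = arcsin(0.7454)/2 = 24.1°

24.1 degrees


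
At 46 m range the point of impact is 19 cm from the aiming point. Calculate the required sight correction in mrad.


1 mrad subtends 1 cm per 10 m of range, so adj = error_cm / (dist_m / 10) = 19 / (46/10) = 4.13 mrad

4.13 mrad


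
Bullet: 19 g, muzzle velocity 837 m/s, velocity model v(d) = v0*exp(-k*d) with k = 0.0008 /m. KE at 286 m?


v = v0*exp(-k*d) = 837*exp(-0.0008*286) = 665.823 m/s
E = 0.5*m*v^2 = 0.5*0.019*665.823^2 = 4212 J

4212 J


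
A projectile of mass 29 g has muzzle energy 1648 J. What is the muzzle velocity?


v = sqrt(2*E/m) = sqrt(2*1648/0.029) = 337.1 m/s

337.1 m/s


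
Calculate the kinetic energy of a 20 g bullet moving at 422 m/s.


E = 0.5*m*v^2 = 0.5*0.02*422^2 = 1781 J

1781 J


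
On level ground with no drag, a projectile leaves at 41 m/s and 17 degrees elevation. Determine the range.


R = v0^2 * sin(2*theta) / g = 41^2 * sin(2*17°) / 9.81 = 95.82 m

95.82 m


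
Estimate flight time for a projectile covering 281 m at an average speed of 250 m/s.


t = d/v = 281/250 = 1.124 s

1.124 s


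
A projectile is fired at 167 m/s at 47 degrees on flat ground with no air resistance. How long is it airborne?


T = 2*v0*sin(theta)/g = 2*167*sin(47°)/9.81 = 24.9 s

24.9 s


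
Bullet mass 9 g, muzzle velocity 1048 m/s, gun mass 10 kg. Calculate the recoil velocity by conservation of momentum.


v_recoil = m_p * v_p / m_gun = 0.009 * 1048 / 10 = 0.9432 m/s

0.9432 m/s


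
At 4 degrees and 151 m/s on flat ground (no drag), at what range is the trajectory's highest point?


R = v0^2*sin(2*theta)/g = 151^2*sin(2*4°)/9.81 = 323.475 m
apex_dist = R/2 = 323.475/2 = 161.7 m

161.7 m


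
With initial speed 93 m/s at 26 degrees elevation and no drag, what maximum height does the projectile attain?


H = (v0*sin(theta))^2 / (2g) = (93*sin(26°))^2 / (2*9.81) = 84.71 m

84.71 m


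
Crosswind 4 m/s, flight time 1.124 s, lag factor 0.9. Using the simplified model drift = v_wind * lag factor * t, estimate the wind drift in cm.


drift = v_wind * lag * t = 4 * 0.9 * 1.124 = 4.0464 m ≈ 404.6 cm

404.6 cm


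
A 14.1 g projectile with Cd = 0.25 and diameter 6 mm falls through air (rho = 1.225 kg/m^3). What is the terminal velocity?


A = pi*(d/2)^2 = pi*(6/2000)^2 = 2.82743e-05 m^2
vt = sqrt(2mg/(Cd*rho*A)) = sqrt(2*0.0141*9.81/(0.25 * 1.225 * 2.82743e-05)) = 178.7 m/s

178.7 m/s
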